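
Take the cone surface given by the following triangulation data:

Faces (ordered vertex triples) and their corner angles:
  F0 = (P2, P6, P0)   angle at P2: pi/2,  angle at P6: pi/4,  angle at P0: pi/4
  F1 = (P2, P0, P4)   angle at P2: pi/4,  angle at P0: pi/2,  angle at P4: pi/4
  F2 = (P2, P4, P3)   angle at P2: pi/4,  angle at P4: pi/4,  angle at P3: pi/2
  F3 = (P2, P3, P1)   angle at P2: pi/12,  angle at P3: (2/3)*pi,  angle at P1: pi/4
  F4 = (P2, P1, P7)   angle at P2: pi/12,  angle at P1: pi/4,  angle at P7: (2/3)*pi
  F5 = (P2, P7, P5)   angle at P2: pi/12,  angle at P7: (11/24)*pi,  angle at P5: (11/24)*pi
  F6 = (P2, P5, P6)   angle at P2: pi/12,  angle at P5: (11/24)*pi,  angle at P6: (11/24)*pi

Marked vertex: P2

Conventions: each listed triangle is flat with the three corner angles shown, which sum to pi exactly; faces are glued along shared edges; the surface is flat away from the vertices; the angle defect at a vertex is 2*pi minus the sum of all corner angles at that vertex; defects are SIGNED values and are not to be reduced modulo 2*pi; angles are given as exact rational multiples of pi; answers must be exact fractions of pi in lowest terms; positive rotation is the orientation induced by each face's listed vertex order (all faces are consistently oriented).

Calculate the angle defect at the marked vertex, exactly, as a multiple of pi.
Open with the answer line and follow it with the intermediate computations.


Answer: defect(P2) = (2/3)*pi

Sum of corner angles at P2: (4/3)*pi
defect = 2*pi - (4/3)*pi


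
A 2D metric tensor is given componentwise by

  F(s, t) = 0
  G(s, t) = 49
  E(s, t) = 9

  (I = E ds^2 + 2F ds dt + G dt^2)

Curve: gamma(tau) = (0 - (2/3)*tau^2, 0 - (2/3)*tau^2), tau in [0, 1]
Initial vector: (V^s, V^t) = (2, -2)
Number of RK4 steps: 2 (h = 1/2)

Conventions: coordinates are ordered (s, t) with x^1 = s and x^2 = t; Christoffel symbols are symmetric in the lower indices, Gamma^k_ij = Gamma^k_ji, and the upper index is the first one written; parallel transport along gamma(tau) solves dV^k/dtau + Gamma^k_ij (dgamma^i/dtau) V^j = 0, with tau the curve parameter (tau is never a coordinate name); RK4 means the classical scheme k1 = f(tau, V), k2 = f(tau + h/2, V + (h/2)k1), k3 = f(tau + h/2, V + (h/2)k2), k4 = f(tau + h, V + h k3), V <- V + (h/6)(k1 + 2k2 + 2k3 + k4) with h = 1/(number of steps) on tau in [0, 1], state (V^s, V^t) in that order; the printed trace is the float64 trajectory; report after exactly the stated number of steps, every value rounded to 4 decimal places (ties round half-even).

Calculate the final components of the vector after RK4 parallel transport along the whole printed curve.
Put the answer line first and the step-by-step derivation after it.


Answer: V^s = 2.0000, V^t = -2.0000

gamma'(tau) = (-(4/3)*tau, -(4/3)*tau); f(tau, V)^k = -Gamma^k_ij(gamma(tau)) gamma'^i(tau) V^j; h = 1/2; intermediate values shown to 6 dp
curve data and Christoffel symbols at the stage parameters:
  tau = 0.000000: gamma = (0.000000, 0.000000), gamma' = (0.000000, 0.000000); Gamma_sss = 0.000000, Gamma_sst = 0.000000, Gamma_stt = 0.000000, Gamma_tss = 0.000000, Gamma_tst = 0.000000, Gamma_ttt = 0.000000
  tau = 0.250000: gamma = (-0.041667, -0.041667), gamma' = (-0.333333, -0.333333); Gamma_sss = 0.000000, Gamma_sst = 0.000000, Gamma_stt = 0.000000, Gamma_tss = 0.000000, Gamma_tst = 0.000000, Gamma_ttt = 0.000000
  tau = 0.500000: gamma = (-0.166667, -0.166667), gamma' = (-0.666667, -0.666667); Gamma_sss = 0.000000, Gamma_sst = 0.000000, Gamma_stt = 0.000000, Gamma_tss = 0.000000, Gamma_tst = 0.000000, Gamma_ttt = 0.000000
  tau = 0.750000: gamma = (-0.375000, -0.375000), gamma' = (-1.000000, -1.000000); Gamma_sss = 0.000000, Gamma_sst = 0.000000, Gamma_stt = 0.000000, Gamma_tss = 0.000000, Gamma_tst = 0.000000, Gamma_ttt = 0.000000
  tau = 1.000000: gamma = (-0.666667, -0.666667), gamma' = (-1.333333, -1.333333); Gamma_sss = 0.000000, Gamma_sst = 0.000000, Gamma_stt = 0.000000, Gamma_tss = 0.000000, Gamma_tst = 0.000000, Gamma_ttt = 0.000000
step 0: V^s = 2.0000, V^t = -2.0000
step 1: k1 = (0.000000, 0.000000), k2 = (0.000000, 0.000000), k3 = (0.000000, 0.000000), k4 = (0.000000, 0.000000); V <- V + (h/6)(k1 + 2k2 + 2k3 + k4): V^s = 2.0000, V^t = -2.0000
step 2: k1 = (0.000000, 0.000000), k2 = (0.000000, 0.000000), k3 = (0.000000, 0.000000), k4 = (0.000000, 0.000000); V <- V + (h/6)(k1 + 2k2 + 2k3 + k4): V^s = 2.0000, V^t = -2.0000


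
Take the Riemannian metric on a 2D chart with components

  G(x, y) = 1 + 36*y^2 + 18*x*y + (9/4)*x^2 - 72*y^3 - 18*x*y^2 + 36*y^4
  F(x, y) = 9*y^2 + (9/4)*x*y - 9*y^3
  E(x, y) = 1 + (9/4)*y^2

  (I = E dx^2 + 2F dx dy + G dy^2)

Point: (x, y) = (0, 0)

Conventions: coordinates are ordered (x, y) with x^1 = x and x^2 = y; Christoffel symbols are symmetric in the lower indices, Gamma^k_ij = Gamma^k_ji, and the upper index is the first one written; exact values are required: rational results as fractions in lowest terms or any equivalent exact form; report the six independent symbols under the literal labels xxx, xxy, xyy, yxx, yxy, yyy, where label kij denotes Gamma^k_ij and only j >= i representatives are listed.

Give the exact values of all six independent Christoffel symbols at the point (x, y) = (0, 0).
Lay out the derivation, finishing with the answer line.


E = 1, F = 0, G = 1 at the point
E_x = 0, E_y = 0, F_x = 0, F_y = 0, G_x = 0, G_y = 0
EG - F^2 = 1;  g^inv = (1) * [[1, 0], [0, 1]]
first-kind symbols [ij,l] = (1/2)(d_i g_jl + d_j g_il - d_l g_ij): [xx,x] = E_x/2 = 0, [xx,y] = F_x - E_y/2 = 0, [xy,x] = E_y/2 = 0, [xy,y] = G_x/2 = 0, [yy,x] = F_y - G_x/2 = 0, [yy,y] = G_y/2 = 0
Gamma^x_ij = (G*[ij,x] - F*[ij,y])/(EG - F^2), Gamma^y_ij = (E*[ij,y] - F*[ij,x])/(EG - F^2)

Answer: Gamma_xxx = 0, Gamma_xxy = 0, Gamma_xyy = 0, Gamma_yxx = 0, Gamma_yxy = 0, Gamma_yyy = 0


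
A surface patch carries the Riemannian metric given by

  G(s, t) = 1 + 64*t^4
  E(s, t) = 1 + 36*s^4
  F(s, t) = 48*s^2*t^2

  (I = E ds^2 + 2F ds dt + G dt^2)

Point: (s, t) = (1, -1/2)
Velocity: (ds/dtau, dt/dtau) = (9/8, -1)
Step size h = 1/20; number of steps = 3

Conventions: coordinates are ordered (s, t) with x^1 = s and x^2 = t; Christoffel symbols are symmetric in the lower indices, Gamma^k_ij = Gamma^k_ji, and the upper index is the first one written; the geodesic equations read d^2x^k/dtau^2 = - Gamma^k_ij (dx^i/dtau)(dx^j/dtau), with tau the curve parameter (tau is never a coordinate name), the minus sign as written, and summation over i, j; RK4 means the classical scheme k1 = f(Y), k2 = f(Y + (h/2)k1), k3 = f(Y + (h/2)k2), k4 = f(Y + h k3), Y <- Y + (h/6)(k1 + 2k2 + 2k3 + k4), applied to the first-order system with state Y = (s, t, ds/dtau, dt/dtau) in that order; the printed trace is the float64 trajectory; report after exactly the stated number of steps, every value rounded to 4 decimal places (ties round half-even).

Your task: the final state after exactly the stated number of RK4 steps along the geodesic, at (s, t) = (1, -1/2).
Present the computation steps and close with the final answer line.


f(Y) = (ds/dtau, dt/dtau, -Gamma^s_ij Y'^i Y'^j, -Gamma^t_ij Y'^i Y'^j) with the Gammas evaluated at the stage position; h = 0.050000; intermediate values shown to 6 dp
step 0: s = 1.0000, t = -0.5000, ds/dtau = 1.1250, dt/dtau = -1.0000
step 1:
  k1: at (s, t) = (1.000000, -0.500000), (ds/dtau, dt/dtau) = (1.125000, -1.000000); Gamma_sss = 1.756098, Gamma_sst = 0.000000, Gamma_stt = -1.170732, Gamma_tss = 0.585366, Gamma_tst = 0.000000, Gamma_ttt = -0.390244; k1 = (1.125000, -1.000000, -1.051829, -0.350610)
  k2: at (s, t) = (1.028125, -0.525000), (ds/dtau, dt/dtau) = (1.098704, -1.008765); Gamma_sss = 1.697853, Gamma_sst = 0.000000, Gamma_stt = -1.155985, Gamma_tss = 0.590290, Gamma_tst = 0.000000, Gamma_ttt = -0.401900; k2 = (1.098704, -1.008765, -0.873226, -0.303593)
  k3: at (s, t) = (1.027468, -0.525219), (ds/dtau, dt/dtau) = (1.103169, -1.007590); Gamma_sss = 1.698086, Gamma_sst = 0.000000, Gamma_stt = -1.157367, Gamma_tss = 0.591621, Gamma_tst = 0.000000, Gamma_ttt = -0.403231; k3 = (1.103169, -1.007590, -0.891540, -0.310616)
  k4: at (s, t) = (1.055158, -0.550379), (ds/dtau, dt/dtau) = (1.080423, -1.015531); Gamma_sss = 1.642491, Gamma_sst = 0.000000, Gamma_stt = -1.142316, Gamma_tss = 0.595842, Gamma_tst = 0.000000, Gamma_ttt = -0.414395; k4 = (1.080423, -1.015531, -0.739229, -0.268168)
  Y <- Y + (h/6)(k1 + 2k2 + 2k3 + k4): s = 1.0551, t = -0.5504, ds/dtau = 1.0807, dt/dtau = -1.0154
step 2:
  k1: at (s, t) = (1.055076, -0.550402), (ds/dtau, dt/dtau) = (1.080662, -1.015393); Gamma_sss = 1.642520, Gamma_sst = 0.000000, Gamma_stt = -1.142472, Gamma_tss = 0.595994, Gamma_tst = 0.000000, Gamma_ttt = -0.414550; k1 = (1.080662, -1.015393, -0.740268, -0.268609)
  k2: at (s, t) = (1.082093, -0.575787), (ds/dtau, dt/dtau) = (1.062155, -1.022109); Gamma_sss = 1.589531, Gamma_sst = 0.000000, Gamma_stt = -1.127730, Gamma_tss = 0.600070, Gamma_tst = 0.000000, Gamma_ttt = -0.425734; k2 = (1.062155, -1.022109, -0.615121, -0.232217)
  k3: at (s, t) = (1.081630, -0.575955), (ds/dtau, dt/dtau) = (1.065284, -1.021199); Gamma_sss = 1.589602, Gamma_sst = 0.000000, Gamma_stt = -1.128591, Gamma_tss = 0.600961, Gamma_tst = 0.000000, Gamma_ttt = -0.426672; k3 = (1.065284, -1.021199, -0.626980, -0.237034)
  k4: at (s, t) = (1.108341, -0.601462), (ds/dtau, dt/dtau) = (1.049313, -1.027245); Gamma_sss = 1.538908, Gamma_sst = 0.000000, Gamma_stt = -1.113490, Gamma_tss = 0.604257, Gamma_tst = 0.000000, Gamma_ttt = -0.437215; k4 = (1.049313, -1.027245, -0.519435, -0.203958)
  Y <- Y + (h/6)(k1 + 2k2 + 2k3 + k4): s = 1.1083, t = -0.6015, ds/dtau = 1.0495, dt/dtau = -1.0272
step 3:
  k1: at (s, t) = (1.108284, -0.601479), (ds/dtau, dt/dtau) = (1.049463, -1.027152); Gamma_sss = 1.538918, Gamma_sst = 0.000000, Gamma_stt = -1.113586, Gamma_tss = 0.604357, Gamma_tst = 0.000000, Gamma_ttt = -0.437323; k1 = (1.049463, -1.027152, -0.520041, -0.204228)
  k2: at (s, t) = (1.134520, -0.627158), (ds/dtau, dt/dtau) = (1.036462, -1.032258); Gamma_sss = 1.490441, Gamma_sst = 0.000000, Gamma_stt = -1.098546, Gamma_tss = 0.607272, Gamma_tst = 0.000000, Gamma_ttt = -0.447596; k2 = (1.036462, -1.032258, -0.430547, -0.175424)
  k3: at (s, t) = (1.134195, -0.627286), (ds/dtau, dt/dtau) = (1.038699, -1.031538); Gamma_sss = 1.490433, Gamma_sst = 0.000000, Gamma_stt = -1.099079, Gamma_tss = 0.607864, Gamma_tst = 0.000000, Gamma_ttt = -0.448252; k3 = (1.038699, -1.031538, -0.438524, -0.178849)
  k4: at (s, t) = (1.160218, -0.653056), (ds/dtau, dt/dtau) = (1.027536, -1.036095); Gamma_sss = 1.443994, Gamma_sst = 0.000000, Gamma_stt = -1.083714, Gamma_tss = 0.609994, Gamma_tst = 0.000000, Gamma_ttt = -0.457799; k4 = (1.027536, -1.036095, -0.361255, -0.152607)
  Y <- Y + (h/6)(k1 + 2k2 + 2k3 + k4): s = 1.1602, t = -0.6531, ds/dtau = 1.0276, dt/dtau = -1.0360

Answer: s = 1.1602, t = -0.6531, ds/dtau = 1.0276, dt/dtau = -1.0360


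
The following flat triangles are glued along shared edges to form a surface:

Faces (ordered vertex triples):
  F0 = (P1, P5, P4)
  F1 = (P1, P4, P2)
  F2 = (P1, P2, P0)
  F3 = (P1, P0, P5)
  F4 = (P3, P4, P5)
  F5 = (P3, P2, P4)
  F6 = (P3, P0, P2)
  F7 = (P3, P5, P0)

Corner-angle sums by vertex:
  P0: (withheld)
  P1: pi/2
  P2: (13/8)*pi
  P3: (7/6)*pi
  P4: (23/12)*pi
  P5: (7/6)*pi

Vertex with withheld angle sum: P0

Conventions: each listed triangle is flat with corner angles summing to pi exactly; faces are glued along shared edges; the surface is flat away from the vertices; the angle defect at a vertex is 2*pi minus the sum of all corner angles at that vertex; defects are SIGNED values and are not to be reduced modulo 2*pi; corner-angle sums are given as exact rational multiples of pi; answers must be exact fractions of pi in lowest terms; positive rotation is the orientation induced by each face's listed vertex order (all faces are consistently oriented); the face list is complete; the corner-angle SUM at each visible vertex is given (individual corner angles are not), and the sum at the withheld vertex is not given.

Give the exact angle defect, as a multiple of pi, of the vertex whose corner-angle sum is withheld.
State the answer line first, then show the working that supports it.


Answer: defect(P0) = (3/8)*pi

V = 6, E = 12, F = 8; chi = V - E + F = 2
Gauss-Bonnet: total defect = 2*pi*chi = 4*pi; visible defects sum to (29/8)*pi


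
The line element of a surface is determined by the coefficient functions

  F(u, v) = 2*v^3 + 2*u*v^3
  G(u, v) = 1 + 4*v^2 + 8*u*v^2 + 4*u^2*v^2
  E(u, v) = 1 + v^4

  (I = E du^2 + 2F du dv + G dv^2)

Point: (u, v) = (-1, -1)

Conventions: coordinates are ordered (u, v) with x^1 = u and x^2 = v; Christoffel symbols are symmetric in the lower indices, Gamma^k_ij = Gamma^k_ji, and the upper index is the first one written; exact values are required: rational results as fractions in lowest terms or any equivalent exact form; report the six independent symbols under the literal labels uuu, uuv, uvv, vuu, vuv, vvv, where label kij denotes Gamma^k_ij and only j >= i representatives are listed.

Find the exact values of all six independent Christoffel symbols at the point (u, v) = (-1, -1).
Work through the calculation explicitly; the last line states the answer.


E = 2, F = 0, G = 1 at the point
E_u = 0, E_v = -4, F_u = -2, F_v = 0, G_u = 0, G_v = 0
EG - F^2 = 2;  g^inv = (1/2) * [[1, 0], [0, 2]]
first-kind symbols [ij,l] = (1/2)(d_i g_jl + d_j g_il - d_l g_ij): [uu,u] = E_u/2 = 0, [uu,v] = F_u - E_v/2 = 0, [uv,u] = E_v/2 = -2, [uv,v] = G_u/2 = 0, [vv,u] = F_v - G_u/2 = 0, [vv,v] = G_v/2 = 0
Gamma^u_ij = (G*[ij,u] - F*[ij,v])/(EG - F^2), Gamma^v_ij = (E*[ij,v] - F*[ij,u])/(EG - F^2)

Answer: Gamma_uuu = 0, Gamma_uuv = -1, Gamma_uvv = 0, Gamma_vuu = 0, Gamma_vuv = 0, Gamma_vvv = 0


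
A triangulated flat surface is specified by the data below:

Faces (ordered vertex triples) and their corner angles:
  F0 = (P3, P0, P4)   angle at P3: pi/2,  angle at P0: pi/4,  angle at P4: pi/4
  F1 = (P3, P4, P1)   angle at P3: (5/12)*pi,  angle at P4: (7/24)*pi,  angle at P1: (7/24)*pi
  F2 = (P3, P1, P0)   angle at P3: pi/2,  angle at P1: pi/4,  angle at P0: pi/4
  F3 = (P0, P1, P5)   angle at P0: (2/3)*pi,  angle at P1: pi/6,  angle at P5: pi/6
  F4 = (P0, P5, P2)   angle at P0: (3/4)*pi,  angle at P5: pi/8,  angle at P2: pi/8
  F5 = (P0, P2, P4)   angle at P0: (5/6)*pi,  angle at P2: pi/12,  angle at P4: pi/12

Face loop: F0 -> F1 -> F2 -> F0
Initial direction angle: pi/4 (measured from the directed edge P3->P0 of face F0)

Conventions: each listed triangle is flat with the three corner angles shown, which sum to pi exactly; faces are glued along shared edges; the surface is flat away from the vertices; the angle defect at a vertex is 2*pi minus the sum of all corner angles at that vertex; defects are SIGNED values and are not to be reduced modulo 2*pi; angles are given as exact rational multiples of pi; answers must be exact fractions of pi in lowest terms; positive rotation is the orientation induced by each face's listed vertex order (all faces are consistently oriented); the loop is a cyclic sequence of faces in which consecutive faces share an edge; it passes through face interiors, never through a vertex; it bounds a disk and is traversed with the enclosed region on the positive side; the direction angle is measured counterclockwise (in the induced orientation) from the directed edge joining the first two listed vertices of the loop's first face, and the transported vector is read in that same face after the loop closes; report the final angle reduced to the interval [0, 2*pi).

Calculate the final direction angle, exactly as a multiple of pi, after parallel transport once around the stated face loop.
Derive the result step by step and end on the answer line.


enclosed vertex P3: corner angles sum to (17/12)*pi, defect = 2*pi - (17/12)*pi = (7/12)*pi
the rotation equals the total enclosed defect, so the final angle is initial + defects (mod 2*pi)
final angle = pi/4 + (7/12)*pi = (5/6)*pi (mod 2*pi)

Answer: final direction angle = (5/6)*pi


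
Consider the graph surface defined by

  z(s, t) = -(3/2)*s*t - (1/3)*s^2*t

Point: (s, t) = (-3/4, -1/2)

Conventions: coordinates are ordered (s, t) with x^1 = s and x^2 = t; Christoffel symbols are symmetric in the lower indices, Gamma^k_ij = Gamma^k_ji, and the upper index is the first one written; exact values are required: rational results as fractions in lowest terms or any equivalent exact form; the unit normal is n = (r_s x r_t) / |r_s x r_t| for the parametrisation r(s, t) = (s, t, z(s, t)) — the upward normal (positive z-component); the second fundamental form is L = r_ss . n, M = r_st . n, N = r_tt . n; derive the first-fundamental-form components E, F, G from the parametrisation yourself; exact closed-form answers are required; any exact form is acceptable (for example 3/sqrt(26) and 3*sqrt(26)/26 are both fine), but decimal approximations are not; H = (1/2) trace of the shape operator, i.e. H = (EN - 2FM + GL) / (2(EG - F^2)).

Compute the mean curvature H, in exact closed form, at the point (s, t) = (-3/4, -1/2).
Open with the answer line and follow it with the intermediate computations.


Answer: H = 9608*sqrt(545)/891075

z_s = 1/2, z_t = 15/16, z_ss = 1/3, z_st = -1, z_tt = 0
E = 5/4, F = 15/32, G = 481/256; answer radicand W^2 = 545/256
unnormalised second-form numerators: l = 1/3, m = -1, n = 0; L = l/sqrt(545/256), and similarly M = m/sqrt(W^2), N = n/sqrt(W^2)
H = (E*n - 2*F*m + G*l) / (2*(EG - F^2)*sqrt(W^2)); E*n - 2*F*m + G*l = 1201/768, EG - F^2 = 545/256, so H = (1201/3270)/sqrt(545/256)


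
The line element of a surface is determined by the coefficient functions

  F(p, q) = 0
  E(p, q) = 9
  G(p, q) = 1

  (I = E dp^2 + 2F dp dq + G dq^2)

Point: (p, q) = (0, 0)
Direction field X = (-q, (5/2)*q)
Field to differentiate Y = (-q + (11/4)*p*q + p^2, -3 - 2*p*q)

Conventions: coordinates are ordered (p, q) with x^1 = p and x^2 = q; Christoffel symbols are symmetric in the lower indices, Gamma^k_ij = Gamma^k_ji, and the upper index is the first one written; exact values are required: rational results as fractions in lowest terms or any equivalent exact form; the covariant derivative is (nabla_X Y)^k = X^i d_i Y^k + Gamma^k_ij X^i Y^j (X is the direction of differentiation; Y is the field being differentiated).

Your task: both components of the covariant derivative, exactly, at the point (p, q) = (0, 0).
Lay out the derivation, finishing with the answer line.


E = 9, F = 0, G = 1 at the point
E_p = 0, E_q = 0, F_p = 0, F_q = 0, G_p = 0, G_q = 0
EG - F^2 = 9;  g^inv = (1/9) * [[1, 0], [0, 9]]
first-kind symbols [ij,l] = (1/2)(d_i g_jl + d_j g_il - d_l g_ij): [pp,p] = E_p/2 = 0, [pp,q] = F_p - E_q/2 = 0, [pq,p] = E_q/2 = 0, [pq,q] = G_p/2 = 0, [qq,p] = F_q - G_p/2 = 0, [qq,q] = G_q/2 = 0
Gamma^p_ij = (G*[ij,p] - F*[ij,q])/(EG - F^2), Gamma^q_ij = (E*[ij,q] - F*[ij,p])/(EG - F^2)
Gamma_ppp = 0, Gamma_ppq = 0, Gamma_pqq = 0, Gamma_qpp = 0, Gamma_qpq = 0, Gamma_qqq = 0
X = (0, 0), Y = (0, -3) at the point

Answer: (nabla_X Y)^p = 0, (nabla_X Y)^q = 0


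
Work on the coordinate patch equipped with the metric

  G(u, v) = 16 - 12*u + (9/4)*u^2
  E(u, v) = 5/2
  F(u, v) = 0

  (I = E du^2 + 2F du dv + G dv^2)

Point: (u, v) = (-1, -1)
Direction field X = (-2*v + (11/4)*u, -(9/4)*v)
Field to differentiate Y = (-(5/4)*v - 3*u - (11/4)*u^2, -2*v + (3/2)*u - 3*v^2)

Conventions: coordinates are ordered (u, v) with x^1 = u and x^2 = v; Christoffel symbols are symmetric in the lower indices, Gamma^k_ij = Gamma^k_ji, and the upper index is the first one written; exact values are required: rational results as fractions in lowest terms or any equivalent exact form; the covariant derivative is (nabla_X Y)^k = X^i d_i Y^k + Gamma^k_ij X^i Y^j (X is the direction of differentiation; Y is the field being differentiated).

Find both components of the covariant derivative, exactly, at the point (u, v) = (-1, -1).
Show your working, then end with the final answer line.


E = 5/2, F = 0, G = 121/4 at the point
E_u = 0, E_v = 0, F_u = 0, F_v = 0, G_u = -33/2, G_v = 0
EG - F^2 = 605/8;  g^inv = (8/605) * [[121/4, 0], [0, 5/2]]
first-kind symbols [ij,l] = (1/2)(d_i g_jl + d_j g_il - d_l g_ij): [uu,u] = E_u/2 = 0, [uu,v] = F_u - E_v/2 = 0, [uv,u] = E_v/2 = 0, [uv,v] = G_u/2 = -33/4, [vv,u] = F_v - G_u/2 = 33/4, [vv,v] = G_v/2 = 0
Gamma^u_ij = (G*[ij,u] - F*[ij,v])/(EG - F^2), Gamma^v_ij = (E*[ij,v] - F*[ij,u])/(EG - F^2)
Gamma_uuu = 0, Gamma_uuv = 0, Gamma_uvv = 33/10, Gamma_vuu = 0, Gamma_vuv = -3/11, Gamma_vvv = 0
X = (-3/4, 9/4), Y = (3/2, -5/2) at the point

Answer: (nabla_X Y)^u = -93/4, (nabla_X Y)^v = 567/88


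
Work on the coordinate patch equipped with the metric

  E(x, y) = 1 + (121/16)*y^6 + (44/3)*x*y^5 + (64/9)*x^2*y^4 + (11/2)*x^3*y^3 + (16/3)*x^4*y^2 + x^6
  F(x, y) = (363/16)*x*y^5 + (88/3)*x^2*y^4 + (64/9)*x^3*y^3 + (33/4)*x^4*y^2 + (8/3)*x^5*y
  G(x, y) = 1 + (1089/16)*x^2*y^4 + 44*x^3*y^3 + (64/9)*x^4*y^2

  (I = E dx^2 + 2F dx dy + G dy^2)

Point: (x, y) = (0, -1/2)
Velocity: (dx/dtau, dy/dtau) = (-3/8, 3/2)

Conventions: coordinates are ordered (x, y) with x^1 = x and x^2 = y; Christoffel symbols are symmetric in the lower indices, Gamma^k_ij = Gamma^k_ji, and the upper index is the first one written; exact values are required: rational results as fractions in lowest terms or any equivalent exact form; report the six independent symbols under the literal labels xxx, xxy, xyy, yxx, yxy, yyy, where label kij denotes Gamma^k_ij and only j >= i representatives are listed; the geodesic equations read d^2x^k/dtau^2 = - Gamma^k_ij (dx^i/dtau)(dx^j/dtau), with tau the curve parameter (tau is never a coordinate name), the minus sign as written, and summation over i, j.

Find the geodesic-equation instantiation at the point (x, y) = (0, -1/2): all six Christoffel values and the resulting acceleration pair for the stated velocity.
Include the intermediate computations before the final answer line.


E = 1145/1024, F = 0, G = 1 at the point
E_x = -11/24, E_y = -363/256, F_x = -363/512, F_y = 0, G_x = 0, G_y = 0
EG - F^2 = 1145/1024;  g^inv = (1024/1145) * [[1, 0], [0, 1145/1024]]
first-kind symbols [ij,l] = (1/2)(d_i g_jl + d_j g_il - d_l g_ij): [xx,x] = E_x/2 = -11/48, [xx,y] = F_x - E_y/2 = 0, [xy,x] = E_y/2 = -363/512, [xy,y] = G_x/2 = 0, [yy,x] = F_y - G_x/2 = 0, [yy,y] = G_y/2 = 0
Gamma^x_ij = (G*[ij,x] - F*[ij,y])/(EG - F^2), Gamma^y_ij = (E*[ij,y] - F*[ij,x])/(EG - F^2)
Gamma_xxx = -704/3435, Gamma_xxy = -726/1145, Gamma_xyy = 0, Gamma_yxx = 0, Gamma_yxy = 0, Gamma_yyy = 0
d^2x/dtau^2 = -(Gamma_xxx*(-3/8)^2 + 2*Gamma_xxy*(-3/8)*(3/2) + Gamma_xyy*(3/2)^2) = -627/916
d^2y/dtau^2 = -(Gamma_yxx*(-3/8)^2 + 2*Gamma_yxy*(-3/8)*(3/2) + Gamma_yyy*(3/2)^2) = 0

Answer: Gamma_xxx = -704/3435, Gamma_xxy = -726/1145, Gamma_xyy = 0, Gamma_yxx = 0, Gamma_yxy = 0, Gamma_yyy = 0; accelerations (d^2x/dtau^2, d^2y/dtau^2) = (-627/916, 0)


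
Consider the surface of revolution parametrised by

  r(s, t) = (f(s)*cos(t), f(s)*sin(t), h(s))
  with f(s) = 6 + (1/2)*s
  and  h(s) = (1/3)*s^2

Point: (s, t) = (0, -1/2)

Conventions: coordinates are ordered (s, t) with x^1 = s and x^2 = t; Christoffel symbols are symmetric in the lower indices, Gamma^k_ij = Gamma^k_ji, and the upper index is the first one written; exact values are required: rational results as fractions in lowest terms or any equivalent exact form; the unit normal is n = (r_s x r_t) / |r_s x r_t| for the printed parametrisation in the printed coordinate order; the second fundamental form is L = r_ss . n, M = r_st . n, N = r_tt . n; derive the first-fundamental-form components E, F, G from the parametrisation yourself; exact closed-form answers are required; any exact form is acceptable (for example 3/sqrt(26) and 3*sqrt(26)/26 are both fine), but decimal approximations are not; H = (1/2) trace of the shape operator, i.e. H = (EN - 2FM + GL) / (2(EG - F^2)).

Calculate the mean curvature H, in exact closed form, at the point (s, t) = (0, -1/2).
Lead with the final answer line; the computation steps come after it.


Answer: H = 4/3

f = 6, f' = 1/2, f'' = 0, h' = 0, h'' = 2/3
E = 1/4, F = 0, G = 36; answer radicand W^2 = 1/4
unnormalised second-form numerators: l = 1/3, m = 0, n = 0; L = l/sqrt(1/4), and similarly M = m/sqrt(W^2), N = n/sqrt(W^2)
H = (E*n - 2*F*m + G*l) / (2*(EG - F^2)*sqrt(W^2)); E*n - 2*F*m + G*l = 12, EG - F^2 = 9, so H = (2/3)/sqrt(1/4)


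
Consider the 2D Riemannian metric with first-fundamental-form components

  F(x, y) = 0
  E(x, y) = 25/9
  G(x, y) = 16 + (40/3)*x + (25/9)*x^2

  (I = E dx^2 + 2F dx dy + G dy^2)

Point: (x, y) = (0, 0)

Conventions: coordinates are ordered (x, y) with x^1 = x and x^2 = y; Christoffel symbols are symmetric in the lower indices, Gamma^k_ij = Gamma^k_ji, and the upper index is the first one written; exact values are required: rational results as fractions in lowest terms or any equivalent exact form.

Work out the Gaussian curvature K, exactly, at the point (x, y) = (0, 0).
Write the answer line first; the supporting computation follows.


Answer: K = 0

E = 25/9, F = 0, G = 16, EG - F^2 = 400/9 at the point
E_x = 0, E_y = 0, F_x = 0, F_y = 0, G_x = 40/3, G_y = 0
E_yy = 0, F_xy = 0, G_xx = 50/9
By Brioschi, K is (det M1 - det M2) divided by (EG - F^2) squared.
M1 = [[-E_yy/2 + F_xy - G_xx/2, E_x/2, F_x - E_y/2], [F_y - G_x/2, E, F], [G_y/2, F, G]] = [[-25/9, 0, 0], [-20/3, 25/9, 0], [0, 0, 16]]; det M1 = -10000/81
M2 = [[0, E_y/2, G_x/2], [E_y/2, E, F], [G_x/2, F, G]] = [[0, 0, 20/3], [0, 25/9, 0], [20/3, 0, 16]]; det M2 = -10000/81
det M1 - det M2 = 0; K = 0 / (400/9)^2 = 0


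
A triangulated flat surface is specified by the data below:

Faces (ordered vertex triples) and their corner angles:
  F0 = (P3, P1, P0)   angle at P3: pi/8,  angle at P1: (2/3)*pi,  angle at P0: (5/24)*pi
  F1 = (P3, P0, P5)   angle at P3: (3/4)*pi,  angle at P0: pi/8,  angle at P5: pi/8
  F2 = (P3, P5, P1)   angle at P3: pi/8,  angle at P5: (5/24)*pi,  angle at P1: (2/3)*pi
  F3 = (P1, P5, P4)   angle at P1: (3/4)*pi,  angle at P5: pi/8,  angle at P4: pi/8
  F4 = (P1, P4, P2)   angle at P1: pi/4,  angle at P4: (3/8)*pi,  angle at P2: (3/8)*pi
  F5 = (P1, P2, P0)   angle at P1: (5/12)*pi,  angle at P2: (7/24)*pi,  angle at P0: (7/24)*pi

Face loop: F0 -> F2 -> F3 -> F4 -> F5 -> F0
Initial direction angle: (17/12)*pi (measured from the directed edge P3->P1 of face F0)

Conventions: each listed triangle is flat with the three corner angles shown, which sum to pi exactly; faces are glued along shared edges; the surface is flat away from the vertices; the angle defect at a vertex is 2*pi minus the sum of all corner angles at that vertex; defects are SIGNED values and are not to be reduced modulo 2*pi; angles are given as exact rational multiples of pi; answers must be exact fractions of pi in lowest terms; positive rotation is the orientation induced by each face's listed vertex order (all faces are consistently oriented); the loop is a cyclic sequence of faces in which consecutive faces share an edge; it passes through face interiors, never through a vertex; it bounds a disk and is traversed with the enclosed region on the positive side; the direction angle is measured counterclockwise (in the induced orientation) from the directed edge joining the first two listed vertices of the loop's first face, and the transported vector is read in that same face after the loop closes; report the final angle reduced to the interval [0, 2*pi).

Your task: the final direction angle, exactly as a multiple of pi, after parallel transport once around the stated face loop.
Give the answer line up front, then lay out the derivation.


Answer: final direction angle = (2/3)*pi

enclosed vertex P1: corner angles sum to (11/4)*pi, defect = 2*pi - (11/4)*pi = (-3/4)*pi
adding the enclosed defects to the starting angle (mod 2*pi, induced orientation) gives the holonomy
final angle = (17/12)*pi - (3/4)*pi = (2/3)*pi (mod 2*pi)


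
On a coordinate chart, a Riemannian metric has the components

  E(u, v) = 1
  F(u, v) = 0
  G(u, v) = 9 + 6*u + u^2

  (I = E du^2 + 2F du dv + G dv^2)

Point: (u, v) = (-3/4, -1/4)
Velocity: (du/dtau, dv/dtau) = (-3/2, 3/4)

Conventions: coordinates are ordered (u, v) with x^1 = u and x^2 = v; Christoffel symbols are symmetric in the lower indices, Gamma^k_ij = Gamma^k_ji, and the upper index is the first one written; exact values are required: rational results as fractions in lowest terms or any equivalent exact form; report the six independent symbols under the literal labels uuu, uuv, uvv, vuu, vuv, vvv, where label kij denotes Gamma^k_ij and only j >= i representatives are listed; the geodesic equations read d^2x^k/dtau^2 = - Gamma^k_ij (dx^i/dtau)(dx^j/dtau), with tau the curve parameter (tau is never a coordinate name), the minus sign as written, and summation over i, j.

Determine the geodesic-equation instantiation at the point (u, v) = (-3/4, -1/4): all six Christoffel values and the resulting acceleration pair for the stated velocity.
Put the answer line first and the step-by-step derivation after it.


Answer: Gamma_uuu = 0, Gamma_uuv = 0, Gamma_uvv = -9/4, Gamma_vuu = 0, Gamma_vuv = 4/9, Gamma_vvv = 0; accelerations (d^2u/dtau^2, d^2v/dtau^2) = (81/64, 1)

E = 1, F = 0, G = 81/16 at the point
E_u = 0, E_v = 0, F_u = 0, F_v = 0, G_u = 9/2, G_v = 0
EG - F^2 = 81/16;  g^inv = (16/81) * [[81/16, 0], [0, 1]]
first-kind symbols [ij,l] = (1/2)(d_i g_jl + d_j g_il - d_l g_ij): [uu,u] = E_u/2 = 0, [uu,v] = F_u - E_v/2 = 0, [uv,u] = E_v/2 = 0, [uv,v] = G_u/2 = 9/4, [vv,u] = F_v - G_u/2 = -9/4, [vv,v] = G_v/2 = 0
Gamma^u_ij = (G*[ij,u] - F*[ij,v])/(EG - F^2), Gamma^v_ij = (E*[ij,v] - F*[ij,u])/(EG - F^2)
Gamma_uuu = 0, Gamma_uuv = 0, Gamma_uvv = -9/4, Gamma_vuu = 0, Gamma_vuv = 4/9, Gamma_vvv = 0
d^2u/dtau^2 = -(Gamma_uuu*(-3/2)^2 + 2*Gamma_uuv*(-3/2)*(3/4) + Gamma_uvv*(3/4)^2) = 81/64
d^2v/dtau^2 = -(Gamma_vuu*(-3/2)^2 + 2*Gamma_vuv*(-3/2)*(3/4) + Gamma_vvv*(3/4)^2) = 1


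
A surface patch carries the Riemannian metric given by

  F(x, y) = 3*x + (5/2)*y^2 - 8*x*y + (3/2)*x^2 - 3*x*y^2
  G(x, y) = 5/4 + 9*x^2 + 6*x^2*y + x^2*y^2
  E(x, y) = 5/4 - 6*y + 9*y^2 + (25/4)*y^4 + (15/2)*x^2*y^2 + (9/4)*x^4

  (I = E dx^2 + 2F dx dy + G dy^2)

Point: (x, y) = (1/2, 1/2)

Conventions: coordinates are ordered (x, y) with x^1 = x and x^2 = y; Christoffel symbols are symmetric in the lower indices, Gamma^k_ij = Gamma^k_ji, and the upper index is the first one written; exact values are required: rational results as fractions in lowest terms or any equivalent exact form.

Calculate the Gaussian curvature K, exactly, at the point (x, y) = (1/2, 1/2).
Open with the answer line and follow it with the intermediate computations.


Answer: K = -376608/170569

E = 3/2, F = 1/8, G = 69/16, EG - F^2 = 413/64 at the point
E_x = 3, E_y = 8, F_x = -1/4, F_y = -3, G_x = 49/4, G_y = 7/4
E_yy = 81/2, F_xy = -11, G_xx = 49/2
Evaluate Brioschi's two determinant matrices M1, M2 and divide by (EG - F^2)^2.
M1 = [[-E_yy/2 + F_xy - G_xx/2, E_x/2, F_x - E_y/2], [F_y - G_x/2, E, F], [G_y/2, F, G]] = [[-87/2, 3/2, -17/4], [-73/8, 3/2, 1/8], [7/8, 1/8, 69/16]]; det M1 = -6755/32
M2 = [[0, E_y/2, G_x/2], [E_y/2, E, F], [G_x/2, F, G]] = [[0, 4, 49/8], [4, 3/2, 1/8], [49/8, 1/8, 69/16]]; det M2 = -15251/128
det M1 - det M2 = -11769/128; K = -11769/128 / (413/64)^2 = -376608/170569


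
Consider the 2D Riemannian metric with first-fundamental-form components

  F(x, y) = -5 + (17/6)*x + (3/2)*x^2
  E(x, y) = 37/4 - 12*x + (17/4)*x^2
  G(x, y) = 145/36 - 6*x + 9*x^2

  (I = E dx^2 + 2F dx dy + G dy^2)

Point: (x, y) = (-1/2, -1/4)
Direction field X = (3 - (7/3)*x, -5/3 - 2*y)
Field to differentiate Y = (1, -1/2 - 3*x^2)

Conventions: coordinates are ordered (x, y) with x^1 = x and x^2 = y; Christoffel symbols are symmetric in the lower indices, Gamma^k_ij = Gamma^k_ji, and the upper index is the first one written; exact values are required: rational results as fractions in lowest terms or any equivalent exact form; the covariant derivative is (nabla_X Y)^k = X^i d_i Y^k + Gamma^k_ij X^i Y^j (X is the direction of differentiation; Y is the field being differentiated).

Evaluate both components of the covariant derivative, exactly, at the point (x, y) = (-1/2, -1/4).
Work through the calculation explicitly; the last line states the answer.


E = 261/16, F = -145/24, G = 167/18 at the point
E_x = -65/4, E_y = 0, F_x = 4/3, F_y = 0, G_x = -15, G_y = 0
EG - F^2 = 66149/576;  g^inv = (576/66149) * [[167/18, 145/24], [145/24, 261/16]]
first-kind symbols [ij,l] = (1/2)(d_i g_jl + d_j g_il - d_l g_ij): [xx,x] = E_x/2 = -65/8, [xx,y] = F_x - E_y/2 = 4/3, [xy,x] = E_y/2 = 0, [xy,y] = G_x/2 = -15/2, [yy,x] = F_y - G_x/2 = 15/2, [yy,y] = G_y/2 = 0
Gamma^x_ij = (G*[ij,x] - F*[ij,y])/(EG - F^2), Gamma^y_ij = (E*[ij,y] - F*[ij,x])/(EG - F^2)
Gamma_xxx = -38780/66149, Gamma_xxy = -900/2281, Gamma_xyy = 40080/66149, Gamma_yxx = -543/2281, Gamma_yxy = -2430/2281, Gamma_yyy = 900/2281
X = (25/6, -7/6), Y = (1, -5/4) at the point

Answer: (nabla_X Y)^x = 379525/396894, (nabla_X Y)^y = 172215/9124


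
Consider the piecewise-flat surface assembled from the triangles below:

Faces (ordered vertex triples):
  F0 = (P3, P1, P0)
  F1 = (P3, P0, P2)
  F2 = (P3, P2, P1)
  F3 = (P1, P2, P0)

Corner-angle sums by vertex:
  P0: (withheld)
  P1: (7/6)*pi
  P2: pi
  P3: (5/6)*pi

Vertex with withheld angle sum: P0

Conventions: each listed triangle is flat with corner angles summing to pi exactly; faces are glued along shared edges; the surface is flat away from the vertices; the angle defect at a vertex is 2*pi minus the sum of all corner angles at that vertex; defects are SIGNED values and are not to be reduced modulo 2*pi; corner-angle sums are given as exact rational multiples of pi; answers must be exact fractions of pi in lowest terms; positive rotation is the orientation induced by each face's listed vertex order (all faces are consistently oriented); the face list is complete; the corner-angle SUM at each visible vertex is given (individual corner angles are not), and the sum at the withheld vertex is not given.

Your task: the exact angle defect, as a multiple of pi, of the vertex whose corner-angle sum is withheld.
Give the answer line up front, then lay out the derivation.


Answer: defect(P0) = pi

V = 4, E = 6, F = 4; chi = V - E + F = 2
Gauss-Bonnet: total defect = 2*pi*chi = 4*pi; visible defects sum to 3*pi


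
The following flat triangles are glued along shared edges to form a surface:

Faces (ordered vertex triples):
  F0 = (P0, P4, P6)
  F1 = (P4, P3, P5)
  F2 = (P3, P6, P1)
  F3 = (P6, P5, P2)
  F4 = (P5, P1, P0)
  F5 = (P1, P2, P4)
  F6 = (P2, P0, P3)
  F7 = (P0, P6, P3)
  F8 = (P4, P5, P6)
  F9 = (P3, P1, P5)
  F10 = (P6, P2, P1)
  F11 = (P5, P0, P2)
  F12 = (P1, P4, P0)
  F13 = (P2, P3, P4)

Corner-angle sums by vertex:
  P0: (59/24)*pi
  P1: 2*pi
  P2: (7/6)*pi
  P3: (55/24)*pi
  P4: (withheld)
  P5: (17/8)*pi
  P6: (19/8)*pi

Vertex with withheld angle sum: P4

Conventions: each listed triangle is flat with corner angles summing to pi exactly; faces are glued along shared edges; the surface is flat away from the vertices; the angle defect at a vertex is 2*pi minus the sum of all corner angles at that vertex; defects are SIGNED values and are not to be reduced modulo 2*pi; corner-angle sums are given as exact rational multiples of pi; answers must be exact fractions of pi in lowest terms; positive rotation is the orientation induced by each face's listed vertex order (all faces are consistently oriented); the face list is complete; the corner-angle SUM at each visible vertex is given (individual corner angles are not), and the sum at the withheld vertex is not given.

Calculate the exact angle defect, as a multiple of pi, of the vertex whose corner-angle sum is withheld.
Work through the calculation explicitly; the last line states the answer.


V = 7, E = 21, F = 14; chi = V - E + F = 0
Gauss-Bonnet: total defect = 2*pi*chi = 0; visible defects sum to (-5/12)*pi

Answer: defect(P4) = (5/12)*pi


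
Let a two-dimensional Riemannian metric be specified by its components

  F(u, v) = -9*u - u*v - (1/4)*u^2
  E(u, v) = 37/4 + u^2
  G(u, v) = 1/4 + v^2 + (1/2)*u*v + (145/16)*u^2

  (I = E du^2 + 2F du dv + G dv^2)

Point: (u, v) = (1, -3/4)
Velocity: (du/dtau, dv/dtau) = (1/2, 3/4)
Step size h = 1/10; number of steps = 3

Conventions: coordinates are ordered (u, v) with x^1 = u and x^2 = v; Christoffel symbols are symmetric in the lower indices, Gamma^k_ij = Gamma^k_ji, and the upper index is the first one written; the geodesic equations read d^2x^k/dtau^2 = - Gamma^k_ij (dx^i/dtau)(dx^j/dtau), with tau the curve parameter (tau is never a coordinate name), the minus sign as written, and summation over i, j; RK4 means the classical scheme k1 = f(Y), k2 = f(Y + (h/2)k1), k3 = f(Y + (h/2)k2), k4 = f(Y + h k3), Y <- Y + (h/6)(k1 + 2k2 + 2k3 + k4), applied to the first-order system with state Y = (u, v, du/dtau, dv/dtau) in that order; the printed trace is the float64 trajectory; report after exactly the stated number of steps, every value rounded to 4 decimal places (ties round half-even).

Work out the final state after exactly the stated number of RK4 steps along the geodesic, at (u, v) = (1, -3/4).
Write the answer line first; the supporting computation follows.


Answer: u = 1.1741, v = -0.5250, du/dtau = 0.6509, dv/dtau = 0.7373

f(Y) = (du/dtau, dv/dtau, -Gamma^u_ij Y'^i Y'^j, -Gamma^v_ij Y'^i Y'^j) with the Gammas evaluated at the stage position; h = 0.100000; intermediate values shown to 6 dp
step 0: u = 1.0000, v = -0.7500, du/dtau = 0.5000, dv/dtau = 0.7500
step 1:
  k1: at (u, v) = (1.000000, -0.750000), (du/dtau, dv/dtau) = (0.500000, 0.750000); Gamma_uuu = -2.582090, Gamma_uuv = 3.002488, Gamma_uvv = -3.902985, Gamma_vuu = -3.231343, Gamma_vuv = 3.620647, Gamma_vvv = -3.544776; k1 = (0.500000, 0.750000, 0.589086, 0.086287)
  k2: at (u, v) = (1.025000, -0.712500), (du/dtau, dv/dtau) = (0.529454, 0.754314); Gamma_uuu = -2.631163, Gamma_uuv = 3.137890, Gamma_uvv = -4.109036, Gamma_vuu = -3.211890, Gamma_vuv = 3.690871, Gamma_vvv = -3.675738; k2 = (0.529454, 0.754314, 0.569184, 0.043738)
  k3: at (u, v) = (1.026473, -0.712284), (du/dtau, dv/dtau) = (0.528459, 0.752187); Gamma_uuu = -2.626802, Gamma_uuv = 3.138154, Gamma_uvv = -4.113608, Gamma_vuu = -3.203013, Gamma_vuv = 3.686715, Gamma_vvv = -3.675304; k3 = (0.528459, 0.752187, 0.566170, 0.042996)
  k4: at (u, v) = (1.052846, -0.674781), (du/dtau, dv/dtau) = (0.556617, 0.754300); Gamma_uuu = -2.665546, Gamma_uuv = 3.269566, Gamma_uvv = -4.324775, Gamma_vuu = -3.169978, Gamma_vuv = 3.745482, Gamma_vvv = -3.801309; k4 = (0.556617, 0.754300, 0.541011, -0.000173)
  Y <- Y + (h/6)(k1 + 2k2 + 2k3 + k4): u = 1.0529, v = -0.6747, du/dtau = 0.5567, dv/dtau = 0.7543
step 2:
  k1: at (u, v) = (1.052874, -0.674712), (du/dtau, dv/dtau) = (0.556680, 0.754326); Gamma_uuu = -2.665691, Gamma_uuv = 3.269821, Gamma_uvv = -4.325121, Gamma_vuu = -3.170051, Gamma_vuv = 3.745662, Gamma_vvv = -3.801564; k1 = (0.556680, 0.754326, 0.540991, -0.000248)
  k2: at (u, v) = (1.080708, -0.636995), (du/dtau, dv/dtau) = (0.583730, 0.754314); Gamma_uuu = -2.693840, Gamma_uuv = 3.396594, Gamma_uvv = -4.540948, Gamma_vuu = -3.123806, Gamma_vuv = 3.792676, Gamma_vvv = -3.921983; k2 = (0.583730, 0.754314, 0.510507, -0.043974)
  k3: at (u, v) = (1.082061, -0.636996), (du/dtau, dv/dtau) = (0.582205, 0.752128); Gamma_uuu = -2.688502, Gamma_uuv = 3.395195, Gamma_uvv = -4.543643, Gamma_vuu = -3.114813, Gamma_vuv = 3.787291, Gamma_vvv = -3.919899; k3 = (0.582205, 0.752128, 0.508161, -0.043577)
  k4: at (u, v) = (1.111095, -0.599499), (du/dtau, dv/dtau) = (0.607496, 0.749969); Gamma_uuu = -2.704410, Gamma_uuv = 3.513572, Gamma_uvv = -4.759337, Gamma_vuu = -3.055838, Gamma_vuv = 3.820441, Gamma_vvv = -4.031047; k4 = (0.607496, 0.749969, 0.473381, -0.086173)
  Y <- Y + (h/6)(k1 + 2k2 + 2k3 + k4): u = 1.1111, v = -0.5994, du/dtau = 0.6075, dv/dtau = 0.7500
step 3:
  k1: at (u, v) = (1.111142, -0.599425), (du/dtau, dv/dtau) = (0.607542, 0.749968); Gamma_uuu = -2.704476, Gamma_uuv = 3.513812, Gamma_uvv = -4.759741, Gamma_vuu = -3.055785, Gamma_vuv = 3.820541, Gamma_vvv = -4.031277; k1 = (0.607542, 0.749968, 0.473321, -0.086248)
  k2: at (u, v) = (1.141519, -0.561927), (du/dtau, dv/dtau) = (0.631208, 0.745655); Gamma_uuu = -2.708061, Gamma_uuv = 3.623230, Gamma_uvv = -4.974705, Gamma_vuu = -2.984526, Gamma_vuv = 3.839751, Gamma_vvv = -4.132597; k2 = (0.631208, 0.745655, 0.434256, -0.127625)
  k3: at (u, v) = (1.142702, -0.562143), (du/dtau, dv/dtau) = (0.629255, 0.743586); Gamma_uuu = -2.702201, Gamma_uuv = 3.620306, Gamma_uvv = -4.975271, Gamma_vuu = -2.976056, Gamma_vuv = 3.833626, Gamma_vvv = -4.129039; k3 = (0.629255, 0.743586, 0.432977, -0.126113)
  k4: at (u, v) = (1.174067, -0.525067), (du/dtau, dv/dtau) = (0.650840, 0.737356); Gamma_uuu = -2.693050, Gamma_uuv = 3.717632, Gamma_uvv = -5.184336, Gamma_vuu = -2.894386, Gamma_vuv = 3.838132, Gamma_vvv = -4.217547; k4 = (0.650840, 0.737356, 0.391261, -0.164749)
  Y <- Y + (h/6)(k1 + 2k2 + 2k3 + k4): u = 1.1741, v = -0.5250, du/dtau = 0.6509, dv/dtau = 0.7373
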